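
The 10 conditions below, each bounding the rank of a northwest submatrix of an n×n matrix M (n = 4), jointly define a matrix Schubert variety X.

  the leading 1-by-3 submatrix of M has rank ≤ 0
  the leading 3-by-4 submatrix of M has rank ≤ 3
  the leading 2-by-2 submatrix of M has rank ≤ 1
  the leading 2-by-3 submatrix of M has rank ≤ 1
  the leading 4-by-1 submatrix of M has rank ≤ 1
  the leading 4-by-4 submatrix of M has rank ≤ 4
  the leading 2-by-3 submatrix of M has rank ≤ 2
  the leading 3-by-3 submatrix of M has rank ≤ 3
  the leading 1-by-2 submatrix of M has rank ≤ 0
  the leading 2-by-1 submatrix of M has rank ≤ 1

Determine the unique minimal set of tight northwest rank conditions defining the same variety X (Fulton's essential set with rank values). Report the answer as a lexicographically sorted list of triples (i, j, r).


Propagating the 10 rank bounds to every northwest block:

  row 1: 0 | 0 | 0 | 1
  row 2: 1 | 1 | 1 | 2
  row 3: 1 | 2 | 2 | 3
  row 4: 1 | 2 | 3 | 4

the unique w with this rank table is (4, 1, 2, 3).

D(w) has 3 cells with 1 SE-corner; essential set:

[(1, 3, 0)]


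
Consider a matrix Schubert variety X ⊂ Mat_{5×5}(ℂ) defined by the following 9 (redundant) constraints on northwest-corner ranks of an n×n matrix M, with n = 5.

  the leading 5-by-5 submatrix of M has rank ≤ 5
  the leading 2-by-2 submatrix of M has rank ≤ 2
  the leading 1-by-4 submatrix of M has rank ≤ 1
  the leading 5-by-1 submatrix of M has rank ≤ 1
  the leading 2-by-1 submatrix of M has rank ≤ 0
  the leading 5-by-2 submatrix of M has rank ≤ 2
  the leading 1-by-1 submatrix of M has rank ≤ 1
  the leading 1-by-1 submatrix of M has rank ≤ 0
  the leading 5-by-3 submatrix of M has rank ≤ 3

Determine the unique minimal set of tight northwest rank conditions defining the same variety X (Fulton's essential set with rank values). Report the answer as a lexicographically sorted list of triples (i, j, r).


Reconstructing r_w from the 9 given conditions:

  R[1]: 0, 1, 1, 1, 1
  R[2]: 0, 1, 2, 2, 2
  R[3]: 1, 2, 3, 3, 3
  R[4]: 1, 2, 3, 4, 4
  R[5]: 1, 2, 3, 4, 5

reading off 1-entries of Δ²R: w = (2, 3, 1, 4, 5).

Rothe diagram D(w) (2 cells), 1 SE-corner (essential condition):

[(2, 1, 0)]


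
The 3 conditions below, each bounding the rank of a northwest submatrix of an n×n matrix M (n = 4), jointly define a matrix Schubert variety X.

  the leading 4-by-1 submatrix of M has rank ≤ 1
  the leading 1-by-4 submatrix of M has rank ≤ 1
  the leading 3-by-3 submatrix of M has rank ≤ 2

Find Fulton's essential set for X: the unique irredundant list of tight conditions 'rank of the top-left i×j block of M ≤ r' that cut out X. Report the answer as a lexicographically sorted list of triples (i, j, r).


The tightest implied rank at each (i,j), from the 3 conditions:

  1 1 1 1
  1 2 2 2
  1 2 2 3
  1 2 3 4

giving w = (1, 2, 4, 3) via Δ²R.

ℓ(w)=1; the 1 essential cell (i,j,r):

[(3, 3, 2)]


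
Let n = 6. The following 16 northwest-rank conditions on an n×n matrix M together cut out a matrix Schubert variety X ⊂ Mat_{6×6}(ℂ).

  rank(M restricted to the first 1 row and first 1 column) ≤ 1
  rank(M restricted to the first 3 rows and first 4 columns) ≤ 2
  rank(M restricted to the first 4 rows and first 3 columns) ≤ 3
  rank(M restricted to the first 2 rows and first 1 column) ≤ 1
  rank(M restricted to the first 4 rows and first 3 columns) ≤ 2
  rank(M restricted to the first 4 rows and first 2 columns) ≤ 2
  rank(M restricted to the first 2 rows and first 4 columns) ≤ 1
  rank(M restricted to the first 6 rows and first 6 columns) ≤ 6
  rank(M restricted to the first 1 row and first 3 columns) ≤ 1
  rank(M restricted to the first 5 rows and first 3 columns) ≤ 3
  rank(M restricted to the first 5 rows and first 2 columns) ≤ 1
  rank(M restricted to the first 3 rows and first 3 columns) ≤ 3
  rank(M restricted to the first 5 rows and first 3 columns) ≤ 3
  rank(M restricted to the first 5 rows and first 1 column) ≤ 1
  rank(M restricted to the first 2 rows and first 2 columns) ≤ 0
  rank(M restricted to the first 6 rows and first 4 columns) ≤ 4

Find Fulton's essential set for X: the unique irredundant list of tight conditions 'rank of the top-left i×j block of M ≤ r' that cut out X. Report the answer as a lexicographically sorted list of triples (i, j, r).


Propagating the 16 rank bounds to every northwest block:

  i=1: 0  0  1  1  1  1
  i=2: 0  0  1  1  2  2
  i=3: 1  1  2  2  3  3
  i=4: 1  1  2  3  4  4
  i=5: 1  1  2  3  4  5
  i=6: 1  2  3  4  5  6

so w = (3, 5, 1, 4, 6, 2).

Rothe diagram D(w) (7 cells), 3 SE-corners (essential conditions):

[(2, 2, 0), (2, 4, 1), (5, 2, 1)]


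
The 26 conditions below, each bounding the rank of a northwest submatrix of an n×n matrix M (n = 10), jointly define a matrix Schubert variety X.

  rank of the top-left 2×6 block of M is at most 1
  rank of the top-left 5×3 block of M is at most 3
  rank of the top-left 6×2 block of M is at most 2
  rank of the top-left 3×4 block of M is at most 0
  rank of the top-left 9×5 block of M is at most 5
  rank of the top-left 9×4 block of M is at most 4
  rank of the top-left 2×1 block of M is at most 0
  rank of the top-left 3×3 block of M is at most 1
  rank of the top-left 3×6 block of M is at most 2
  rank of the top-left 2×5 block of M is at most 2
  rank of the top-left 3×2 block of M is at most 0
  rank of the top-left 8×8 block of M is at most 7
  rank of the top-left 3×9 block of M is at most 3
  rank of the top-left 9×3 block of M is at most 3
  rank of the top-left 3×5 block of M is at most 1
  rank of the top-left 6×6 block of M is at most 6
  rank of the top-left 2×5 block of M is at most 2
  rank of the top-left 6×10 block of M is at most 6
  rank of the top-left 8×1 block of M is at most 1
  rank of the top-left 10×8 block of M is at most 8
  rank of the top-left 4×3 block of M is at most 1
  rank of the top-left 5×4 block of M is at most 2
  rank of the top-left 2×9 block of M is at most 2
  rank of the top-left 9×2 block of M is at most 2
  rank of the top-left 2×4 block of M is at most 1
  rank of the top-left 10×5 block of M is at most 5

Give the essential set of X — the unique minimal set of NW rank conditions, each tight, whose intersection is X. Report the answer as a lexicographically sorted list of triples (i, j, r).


Reconstructing r_w from the 26 given conditions:

  row 1: 0  0  0  0  1  1  1  1  1  1
  row 2: 0  0  0  0  1  1  2  2  2  2
  row 3: 0  0  0  0  1  2  3  3  3  3
  row 4: 1  1  1  1  2  3  4  4  4  4
  row 5: 1  2  2  2  3  4  5  5  5  5
  row 6: 1  2  3  3  4  5  6  6  6  6
  row 7: 1  2  3  4  5  6  7  7  7  7
  row 8: 1  2  3  4  5  6  7  7  8  8
  row 9: 1  2  3  4  5  6  7  8  9  9
  row 10: 1  2  3  4  5  6  7  8  9  10

giving w = (5, 7, 6, 1, 2, 3, 4, 9, 8, 10) via Δ²R.

|D(w)|=14, |Ess(w)|=3:

[(2, 6, 1), (3, 4, 0), (8, 8, 7)]


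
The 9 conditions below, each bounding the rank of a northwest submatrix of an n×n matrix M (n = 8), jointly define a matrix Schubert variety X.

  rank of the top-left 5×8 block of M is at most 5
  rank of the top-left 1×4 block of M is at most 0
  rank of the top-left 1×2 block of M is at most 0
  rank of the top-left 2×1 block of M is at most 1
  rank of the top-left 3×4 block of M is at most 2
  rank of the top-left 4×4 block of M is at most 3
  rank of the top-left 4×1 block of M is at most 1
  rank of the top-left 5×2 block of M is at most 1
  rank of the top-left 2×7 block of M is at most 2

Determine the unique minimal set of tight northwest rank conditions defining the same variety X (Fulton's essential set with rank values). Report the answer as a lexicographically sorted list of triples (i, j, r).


The tightest implied rank at each (i,j), from the 9 conditions:

  0 | 0 | 0 | 0 | 1 | 1 | 1 | 1
  1 | 1 | 1 | 1 | 2 | 2 | 2 | 2
  1 | 1 | 2 | 2 | 3 | 3 | 3 | 3
  1 | 1 | 2 | 3 | 4 | 4 | 4 | 4
  1 | 1 | 2 | 3 | 4 | 5 | 5 | 5
  1 | 2 | 3 | 4 | 5 | 6 | 6 | 6
  1 | 2 | 3 | 4 | 5 | 6 | 7 | 7
  1 | 2 | 3 | 4 | 5 | 6 | 7 | 8

reading off 1-entries of Δ²R: w = (5, 1, 3, 4, 6, 2, 7, 8).

Rothe diagram D(w) (7 cells), 2 SE-corners (essential conditions):

[(1, 4, 0), (5, 2, 1)]


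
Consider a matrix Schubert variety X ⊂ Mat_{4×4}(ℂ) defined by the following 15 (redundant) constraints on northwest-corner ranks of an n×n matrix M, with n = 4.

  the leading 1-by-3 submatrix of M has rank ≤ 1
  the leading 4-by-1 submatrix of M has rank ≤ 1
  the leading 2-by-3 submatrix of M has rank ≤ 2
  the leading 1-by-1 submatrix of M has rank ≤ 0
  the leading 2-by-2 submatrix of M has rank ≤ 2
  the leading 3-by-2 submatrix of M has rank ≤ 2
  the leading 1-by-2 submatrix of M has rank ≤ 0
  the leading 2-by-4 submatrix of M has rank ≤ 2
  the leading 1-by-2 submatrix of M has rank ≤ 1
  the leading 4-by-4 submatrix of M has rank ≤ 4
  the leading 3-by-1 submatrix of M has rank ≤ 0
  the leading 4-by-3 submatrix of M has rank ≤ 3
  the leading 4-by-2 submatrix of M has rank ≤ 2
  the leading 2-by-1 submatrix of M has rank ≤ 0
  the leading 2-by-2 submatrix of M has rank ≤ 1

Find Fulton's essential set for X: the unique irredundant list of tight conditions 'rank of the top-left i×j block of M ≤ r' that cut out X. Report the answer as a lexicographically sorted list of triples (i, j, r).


Recovering R(i,j) via the rank-extension bound from the 15 conditions:

  0 0 1 1
  0 1 2 2
  0 1 2 3
  1 2 3 4

the unique w with this rank table is (3, 2, 4, 1).

2 SE-corners of the 4-cell Rothe diagram give Ess(w):

[(1, 2, 0), (3, 1, 0)]


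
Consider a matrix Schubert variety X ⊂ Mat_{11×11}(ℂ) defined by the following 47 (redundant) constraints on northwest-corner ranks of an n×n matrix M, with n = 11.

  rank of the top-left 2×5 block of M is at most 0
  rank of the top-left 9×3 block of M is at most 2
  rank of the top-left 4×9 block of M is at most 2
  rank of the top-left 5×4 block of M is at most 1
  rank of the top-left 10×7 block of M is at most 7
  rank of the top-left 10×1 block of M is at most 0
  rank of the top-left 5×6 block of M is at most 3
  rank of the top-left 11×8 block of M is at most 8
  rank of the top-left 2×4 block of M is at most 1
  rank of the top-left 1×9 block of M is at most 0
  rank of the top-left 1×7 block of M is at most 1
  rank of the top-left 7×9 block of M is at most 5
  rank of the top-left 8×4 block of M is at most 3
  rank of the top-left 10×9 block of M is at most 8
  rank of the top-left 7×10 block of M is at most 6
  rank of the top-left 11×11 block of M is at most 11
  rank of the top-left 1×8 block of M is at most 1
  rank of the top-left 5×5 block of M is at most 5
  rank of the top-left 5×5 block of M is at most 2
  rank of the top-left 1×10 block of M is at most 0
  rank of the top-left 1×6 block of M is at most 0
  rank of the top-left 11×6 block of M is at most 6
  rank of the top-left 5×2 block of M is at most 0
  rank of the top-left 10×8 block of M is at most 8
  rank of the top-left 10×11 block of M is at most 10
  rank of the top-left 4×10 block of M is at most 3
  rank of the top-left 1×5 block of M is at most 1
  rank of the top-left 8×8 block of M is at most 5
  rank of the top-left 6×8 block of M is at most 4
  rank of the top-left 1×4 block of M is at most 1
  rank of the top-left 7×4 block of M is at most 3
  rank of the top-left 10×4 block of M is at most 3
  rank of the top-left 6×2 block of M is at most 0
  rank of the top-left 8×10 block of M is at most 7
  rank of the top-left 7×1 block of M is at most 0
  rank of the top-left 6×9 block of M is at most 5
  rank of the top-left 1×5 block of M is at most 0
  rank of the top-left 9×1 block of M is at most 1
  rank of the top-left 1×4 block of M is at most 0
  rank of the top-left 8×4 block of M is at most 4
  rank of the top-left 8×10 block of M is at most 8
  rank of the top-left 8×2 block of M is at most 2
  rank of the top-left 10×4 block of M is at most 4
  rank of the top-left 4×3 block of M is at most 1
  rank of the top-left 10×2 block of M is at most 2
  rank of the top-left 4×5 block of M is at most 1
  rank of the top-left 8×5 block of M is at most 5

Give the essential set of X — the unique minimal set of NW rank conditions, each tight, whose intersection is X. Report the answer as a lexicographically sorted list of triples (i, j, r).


Recovering R(i,j) via the rank-extension bound from the 47 conditions:

  i=1: 0  0  0  0  0  0  0  0  0  0  1
  i=2: 0  0  0  0  0  1  1  1  1  1  2
  i=3: 0  0  1  1  1  2  2  2  2  2  3
  i=4: 0  0  1  1  1  2  2  2  2  3  4
  i=5: 0  0  1  1  2  3  3  3  3  4  5
  i=6: 0  0  1  2  3  4  4  4  4  5  6
  i=7: 0  1  2  3  4  5  5  5  5  6  7
  i=8: 0  1  2  3  4  5  5  5  6  7  8
  i=9: 0  1  2  3  4  5  6  6  7  8  9
  i=10: 0  1  2  3  4  5  6  7  8  9  10
  i=11: 1  2  3  4  5  6  7  8  9  10  11

second differences of R give the permutation w = (11, 6, 3, 10, 5, 4, 2, 9, 7, 8, 1).

D(w) has 35 cells with 8 SE-corners; essential set:

[(1, 10, 0), (2, 5, 0), (4, 5, 1), (4, 9, 2), (5, 4, 1), (6, 2, 0), (8, 8, 5), (10, 1, 0)]


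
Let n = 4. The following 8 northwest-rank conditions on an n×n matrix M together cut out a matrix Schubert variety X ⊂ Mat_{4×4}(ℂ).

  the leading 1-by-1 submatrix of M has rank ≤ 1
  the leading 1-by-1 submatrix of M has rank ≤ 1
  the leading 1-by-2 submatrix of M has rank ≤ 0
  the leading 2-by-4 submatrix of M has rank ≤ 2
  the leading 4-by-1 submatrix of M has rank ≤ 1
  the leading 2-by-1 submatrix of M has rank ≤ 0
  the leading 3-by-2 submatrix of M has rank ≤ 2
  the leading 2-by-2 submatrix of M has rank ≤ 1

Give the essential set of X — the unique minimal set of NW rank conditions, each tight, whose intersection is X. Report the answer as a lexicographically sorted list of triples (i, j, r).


The tightest implied rank at each (i,j), from the 8 conditions:

  row 1: 0 0 1 1
  row 2: 0 1 2 2
  row 3: 1 2 3 3
  row 4: 1 2 3 4

so w = (3, 2, 1, 4).

ℓ(w)=3; the 2 essential cells (i,j,r):

[(1, 2, 0), (2, 1, 0)]


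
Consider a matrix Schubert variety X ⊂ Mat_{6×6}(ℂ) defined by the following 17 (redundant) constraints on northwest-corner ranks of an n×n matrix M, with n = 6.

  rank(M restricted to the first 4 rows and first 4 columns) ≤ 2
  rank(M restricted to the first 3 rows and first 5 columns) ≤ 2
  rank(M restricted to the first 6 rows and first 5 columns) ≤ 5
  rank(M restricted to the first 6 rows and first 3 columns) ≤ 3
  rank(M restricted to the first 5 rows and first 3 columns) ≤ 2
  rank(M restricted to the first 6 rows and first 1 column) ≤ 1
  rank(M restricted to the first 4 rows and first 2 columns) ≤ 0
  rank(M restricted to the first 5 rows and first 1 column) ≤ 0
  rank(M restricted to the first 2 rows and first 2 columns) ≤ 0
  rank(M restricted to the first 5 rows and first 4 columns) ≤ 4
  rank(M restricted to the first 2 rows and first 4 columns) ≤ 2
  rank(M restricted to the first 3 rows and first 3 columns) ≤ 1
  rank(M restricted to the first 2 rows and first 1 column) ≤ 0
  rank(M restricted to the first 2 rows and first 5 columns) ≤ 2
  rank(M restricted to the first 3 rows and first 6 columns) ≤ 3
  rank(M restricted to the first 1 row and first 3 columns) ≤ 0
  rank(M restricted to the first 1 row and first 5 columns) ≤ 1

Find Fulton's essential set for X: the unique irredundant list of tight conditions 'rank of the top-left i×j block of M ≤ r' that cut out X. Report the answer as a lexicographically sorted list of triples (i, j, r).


The tightest implied rank at each (i,j), from the 17 conditions:

  i=1: 0 0 0 1 1 1
  i=2: 0 0 1 2 2 2
  i=3: 0 0 1 2 2 3
  i=4: 0 0 1 2 3 4
  i=5: 0 1 2 3 4 5
  i=6: 1 2 3 4 5 6

reading off 1-entries of Δ²R: w = (4, 3, 6, 5, 2, 1).

|D(w)|=11, |Ess(w)|=4:

[(1, 3, 0), (3, 5, 2), (4, 2, 0), (5, 1, 0)]


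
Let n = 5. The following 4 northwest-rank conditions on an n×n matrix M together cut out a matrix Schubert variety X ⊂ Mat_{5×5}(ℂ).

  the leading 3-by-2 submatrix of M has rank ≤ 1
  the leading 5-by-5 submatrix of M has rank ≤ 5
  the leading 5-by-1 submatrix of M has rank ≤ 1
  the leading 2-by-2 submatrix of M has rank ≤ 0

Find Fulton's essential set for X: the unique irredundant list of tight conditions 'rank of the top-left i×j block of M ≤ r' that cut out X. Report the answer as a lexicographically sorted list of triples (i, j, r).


Computing R[i][j] = min implied NW-rank bound (n=5, 4 conditions):

  row 1: 0 0 1 1 1
  row 2: 0 0 1 2 2
  row 3: 1 1 2 3 3
  row 4: 1 2 3 4 4
  row 5: 1 2 3 4 5

reading off 1-entries of Δ²R: w = (3, 4, 1, 2, 5).

|D(w)|=4, |Ess(w)|=1:

[(2, 2, 0)]


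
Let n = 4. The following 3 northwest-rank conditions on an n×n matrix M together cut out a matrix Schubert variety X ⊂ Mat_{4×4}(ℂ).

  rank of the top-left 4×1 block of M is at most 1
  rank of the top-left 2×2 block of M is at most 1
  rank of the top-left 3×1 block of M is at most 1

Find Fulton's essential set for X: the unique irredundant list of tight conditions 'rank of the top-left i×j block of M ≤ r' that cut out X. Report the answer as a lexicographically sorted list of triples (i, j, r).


Propagating the 3 rank bounds to every northwest block:

  1  1  1  1
  1  1  2  2
  1  2  3  3
  1  2  3  4

giving w = (1, 3, 2, 4) via Δ²R.

1 SE-corner of the 1-cell Rothe diagram gives Ess(w):

[(2, 2, 1)]


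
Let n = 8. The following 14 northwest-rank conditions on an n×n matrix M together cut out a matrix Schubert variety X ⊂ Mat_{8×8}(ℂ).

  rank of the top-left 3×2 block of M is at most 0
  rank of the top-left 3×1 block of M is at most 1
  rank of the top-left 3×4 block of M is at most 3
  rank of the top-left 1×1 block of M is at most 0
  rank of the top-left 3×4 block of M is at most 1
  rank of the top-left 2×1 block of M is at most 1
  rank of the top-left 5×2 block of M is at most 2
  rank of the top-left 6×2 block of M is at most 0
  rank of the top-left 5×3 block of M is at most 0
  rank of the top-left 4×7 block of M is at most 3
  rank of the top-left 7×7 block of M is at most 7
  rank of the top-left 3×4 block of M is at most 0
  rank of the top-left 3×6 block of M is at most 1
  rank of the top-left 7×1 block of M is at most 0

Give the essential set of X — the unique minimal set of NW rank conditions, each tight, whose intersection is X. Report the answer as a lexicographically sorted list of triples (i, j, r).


Propagating the 14 rank bounds to every northwest block:

  i=1: 0 0 0 0 1 1 1 1
  i=2: 0 0 0 0 1 1 2 2
  i=3: 0 0 0 0 1 1 2 3
  i=4: 0 0 0 1 2 2 3 4
  i=5: 0 0 0 1 2 3 4 5
  i=6: 0 0 1 2 3 4 5 6
  i=7: 0 1 2 3 4 5 6 7
  i=8: 1 2 3 4 5 6 7 8

second differences of R give the permutation w = (5, 7, 8, 4, 6, 3, 2, 1).

ℓ(w)=23; the 5 essential cells (i,j,r):

[(3, 4, 0), (3, 6, 1), (5, 3, 0), (6, 2, 0), (7, 1, 0)]


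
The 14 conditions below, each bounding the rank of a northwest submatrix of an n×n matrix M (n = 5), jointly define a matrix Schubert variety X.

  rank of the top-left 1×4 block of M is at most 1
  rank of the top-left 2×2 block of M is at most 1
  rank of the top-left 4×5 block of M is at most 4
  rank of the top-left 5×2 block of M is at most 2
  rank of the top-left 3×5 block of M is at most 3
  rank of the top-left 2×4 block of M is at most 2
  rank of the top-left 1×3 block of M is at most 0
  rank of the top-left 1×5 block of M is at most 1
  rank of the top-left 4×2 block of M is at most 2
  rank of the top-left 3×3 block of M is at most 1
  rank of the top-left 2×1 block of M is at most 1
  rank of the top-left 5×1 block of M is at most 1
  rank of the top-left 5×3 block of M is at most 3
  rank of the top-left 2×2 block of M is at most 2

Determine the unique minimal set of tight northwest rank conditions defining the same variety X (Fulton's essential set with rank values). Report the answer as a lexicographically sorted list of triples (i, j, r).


Rank table r_w(5×5) implied by the 14 constraints:

  i=1: 0 0 0 1 1
  i=2: 1 1 1 2 2
  i=3: 1 1 1 2 3
  i=4: 1 2 2 3 4
  i=5: 1 2 3 4 5

reading off 1-entries of Δ²R: w = (4, 1, 5, 2, 3).

D(w) has 5 cells with 2 SE-corners; essential set:

[(1, 3, 0), (3, 3, 1)]


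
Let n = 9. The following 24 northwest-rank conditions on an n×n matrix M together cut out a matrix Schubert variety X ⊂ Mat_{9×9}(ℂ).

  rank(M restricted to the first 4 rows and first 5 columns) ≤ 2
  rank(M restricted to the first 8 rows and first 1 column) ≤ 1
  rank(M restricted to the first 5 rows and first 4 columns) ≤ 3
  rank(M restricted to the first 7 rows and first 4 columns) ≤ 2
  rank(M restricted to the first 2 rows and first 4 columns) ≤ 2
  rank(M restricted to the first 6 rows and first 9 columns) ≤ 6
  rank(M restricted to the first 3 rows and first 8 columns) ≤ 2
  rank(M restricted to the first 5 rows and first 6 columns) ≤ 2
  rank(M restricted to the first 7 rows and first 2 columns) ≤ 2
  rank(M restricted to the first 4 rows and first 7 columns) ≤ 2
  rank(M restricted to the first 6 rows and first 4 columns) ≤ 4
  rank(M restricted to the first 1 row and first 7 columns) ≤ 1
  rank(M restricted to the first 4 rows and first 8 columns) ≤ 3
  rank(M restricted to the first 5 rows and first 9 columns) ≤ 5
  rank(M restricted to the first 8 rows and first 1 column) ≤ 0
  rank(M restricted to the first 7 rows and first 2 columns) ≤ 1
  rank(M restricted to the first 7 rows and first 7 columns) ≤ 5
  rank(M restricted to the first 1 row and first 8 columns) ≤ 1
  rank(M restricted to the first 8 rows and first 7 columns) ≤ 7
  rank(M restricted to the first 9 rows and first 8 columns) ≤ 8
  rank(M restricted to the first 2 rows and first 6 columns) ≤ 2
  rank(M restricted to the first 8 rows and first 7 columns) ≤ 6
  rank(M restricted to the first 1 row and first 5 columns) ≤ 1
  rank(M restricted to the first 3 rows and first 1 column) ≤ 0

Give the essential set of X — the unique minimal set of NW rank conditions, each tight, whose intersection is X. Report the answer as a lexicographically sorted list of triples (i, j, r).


Computing R[i][j] = min implied NW-rank bound (n=9, 24 conditions):

  row 1: 0 1 1 1 1 1 1 1 1
  row 2: 0 1 2 2 2 2 2 2 2
  row 3: 0 1 2 2 2 2 2 2 3
  row 4: 0 1 2 2 2 2 2 3 4
  row 5: 0 1 2 2 2 2 3 4 5
  row 6: 0 1 2 2 3 3 4 5 6
  row 7: 0 1 2 2 3 4 5 6 7
  row 8: 0 1 2 3 4 5 6 7 8
  row 9: 1 2 3 4 5 6 7 8 9

hence w(1..9) = (2, 3, 9, 8, 7, 5, 6, 4, 1).

Rothe diagram D(w) (22 cells), 5 SE-corners (essential conditions):

[(3, 8, 2), (4, 7, 2), (5, 6, 2), (7, 4, 2), (8, 1, 0)]


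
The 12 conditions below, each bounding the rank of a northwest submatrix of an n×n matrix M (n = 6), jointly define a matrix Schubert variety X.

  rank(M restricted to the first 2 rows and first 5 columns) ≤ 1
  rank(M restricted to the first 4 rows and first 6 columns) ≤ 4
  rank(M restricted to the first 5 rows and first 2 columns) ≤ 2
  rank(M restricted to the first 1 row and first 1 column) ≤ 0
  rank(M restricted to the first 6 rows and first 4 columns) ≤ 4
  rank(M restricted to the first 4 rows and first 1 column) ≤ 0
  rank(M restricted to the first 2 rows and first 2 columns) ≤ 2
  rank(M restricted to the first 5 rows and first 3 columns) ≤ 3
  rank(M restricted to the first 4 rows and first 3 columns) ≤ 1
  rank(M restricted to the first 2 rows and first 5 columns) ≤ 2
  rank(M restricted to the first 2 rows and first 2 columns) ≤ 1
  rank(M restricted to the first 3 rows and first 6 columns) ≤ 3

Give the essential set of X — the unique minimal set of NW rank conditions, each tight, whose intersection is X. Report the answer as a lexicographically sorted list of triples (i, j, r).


Reconstructing r_w from the 12 given conditions:

  row 1: 0 | 1 | 1 | 1 | 1 | 1
  row 2: 0 | 1 | 1 | 1 | 1 | 2
  row 3: 0 | 1 | 1 | 2 | 2 | 3
  row 4: 0 | 1 | 1 | 2 | 3 | 4
  row 5: 1 | 2 | 2 | 3 | 4 | 5
  row 6: 1 | 2 | 3 | 4 | 5 | 6

the unique w with this rank table is (2, 6, 4, 5, 1, 3).

Rothe diagram D(w) (9 cells), 3 SE-corners (essential conditions):

[(2, 5, 1), (4, 1, 0), (4, 3, 1)]


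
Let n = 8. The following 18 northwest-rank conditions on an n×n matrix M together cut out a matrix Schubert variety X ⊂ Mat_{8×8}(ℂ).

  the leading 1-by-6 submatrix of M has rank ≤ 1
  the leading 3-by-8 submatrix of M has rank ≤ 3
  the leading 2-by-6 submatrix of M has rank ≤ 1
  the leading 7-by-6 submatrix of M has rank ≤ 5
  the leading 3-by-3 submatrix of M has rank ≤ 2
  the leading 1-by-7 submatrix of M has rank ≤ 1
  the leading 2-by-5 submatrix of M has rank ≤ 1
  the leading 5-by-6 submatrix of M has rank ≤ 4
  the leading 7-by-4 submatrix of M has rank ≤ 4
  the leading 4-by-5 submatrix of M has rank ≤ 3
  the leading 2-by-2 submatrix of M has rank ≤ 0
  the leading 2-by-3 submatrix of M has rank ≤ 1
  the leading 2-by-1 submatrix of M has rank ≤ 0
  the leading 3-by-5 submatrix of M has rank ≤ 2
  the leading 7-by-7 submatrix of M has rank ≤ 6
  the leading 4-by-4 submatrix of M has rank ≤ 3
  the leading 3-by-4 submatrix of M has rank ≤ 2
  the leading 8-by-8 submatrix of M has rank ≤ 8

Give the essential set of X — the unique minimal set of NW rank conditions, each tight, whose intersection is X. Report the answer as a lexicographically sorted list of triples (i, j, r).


Recovering R(i,j) via the rank-extension bound from the 18 conditions:

  row 1: 0, 0, 1, 1, 1, 1, 1, 1
  row 2: 0, 0, 1, 1, 1, 1, 2, 2
  row 3: 1, 1, 2, 2, 2, 2, 3, 3
  row 4: 1, 2, 3, 3, 3, 3, 4, 4
  row 5: 1, 2, 3, 4, 4, 4, 5, 5
  row 6: 1, 2, 3, 4, 5, 5, 6, 6
  row 7: 1, 2, 3, 4, 5, 5, 6, 7
  row 8: 1, 2, 3, 4, 5, 6, 7, 8

giving w = (3, 7, 1, 2, 4, 5, 8, 6) via Δ²R.

D(w) has 8 cells with 3 SE-corners; essential set:

[(2, 2, 0), (2, 6, 1), (7, 6, 5)]


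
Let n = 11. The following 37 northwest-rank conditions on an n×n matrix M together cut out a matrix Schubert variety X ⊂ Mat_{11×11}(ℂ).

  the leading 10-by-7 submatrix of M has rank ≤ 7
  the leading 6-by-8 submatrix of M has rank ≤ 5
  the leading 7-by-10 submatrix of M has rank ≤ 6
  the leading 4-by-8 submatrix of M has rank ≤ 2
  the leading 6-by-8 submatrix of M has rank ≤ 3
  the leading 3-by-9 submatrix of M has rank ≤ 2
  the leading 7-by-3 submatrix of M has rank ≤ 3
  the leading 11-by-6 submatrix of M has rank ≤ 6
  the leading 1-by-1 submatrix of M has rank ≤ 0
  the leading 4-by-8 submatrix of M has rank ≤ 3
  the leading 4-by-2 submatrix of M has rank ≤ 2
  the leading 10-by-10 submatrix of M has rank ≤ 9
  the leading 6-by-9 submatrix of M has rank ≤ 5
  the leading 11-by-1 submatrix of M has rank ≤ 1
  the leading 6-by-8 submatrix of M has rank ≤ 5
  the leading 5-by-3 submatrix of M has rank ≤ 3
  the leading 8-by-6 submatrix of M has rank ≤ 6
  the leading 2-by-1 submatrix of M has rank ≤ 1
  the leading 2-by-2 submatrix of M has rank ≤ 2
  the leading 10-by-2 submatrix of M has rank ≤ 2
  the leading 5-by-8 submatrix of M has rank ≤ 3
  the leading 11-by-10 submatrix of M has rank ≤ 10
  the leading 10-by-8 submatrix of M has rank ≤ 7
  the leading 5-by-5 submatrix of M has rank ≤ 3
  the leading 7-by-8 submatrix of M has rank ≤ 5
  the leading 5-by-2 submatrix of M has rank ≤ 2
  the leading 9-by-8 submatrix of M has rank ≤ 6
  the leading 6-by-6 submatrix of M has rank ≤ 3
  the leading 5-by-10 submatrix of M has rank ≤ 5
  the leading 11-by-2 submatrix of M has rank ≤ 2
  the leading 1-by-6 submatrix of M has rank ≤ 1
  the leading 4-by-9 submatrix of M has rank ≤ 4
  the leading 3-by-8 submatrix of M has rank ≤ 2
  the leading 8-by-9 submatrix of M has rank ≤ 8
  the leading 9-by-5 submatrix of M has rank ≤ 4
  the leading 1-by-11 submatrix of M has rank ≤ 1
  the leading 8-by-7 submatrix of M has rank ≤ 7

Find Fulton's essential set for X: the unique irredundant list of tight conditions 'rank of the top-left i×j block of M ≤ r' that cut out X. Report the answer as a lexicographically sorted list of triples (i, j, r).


Reconstructing r_w from the 37 given conditions:

  i=1: 0 1 1 1 1 1 1 1 1 1 1
  i=2: 1 2 2 2 2 2 2 2 2 2 2
  i=3: 1 2 2 2 2 2 2 2 2 3 3
  i=4: 1 2 2 2 2 2 2 2 3 4 4
  i=5: 1 2 3 3 3 3 3 3 4 5 5
  i=6: 1 2 3 3 3 3 3 3 4 5 6
  i=7: 1 2 3 4 4 4 4 4 5 6 7
  i=8: 1 2 3 4 4 5 5 5 6 7 8
  i=9: 1 2 3 4 4 5 6 6 7 8 9
  i=10: 1 2 3 4 5 6 7 7 8 9 10
  i=11: 1 2 3 4 5 6 7 8 9 10 11

reading off 1-entries of Δ²R: w = (2, 1, 10, 9, 3, 11, 4, 6, 7, 5, 8).

|D(w)|=21, |Ess(w)|=5:

[(1, 1, 0), (3, 9, 2), (4, 8, 2), (6, 8, 3), (9, 5, 4)]


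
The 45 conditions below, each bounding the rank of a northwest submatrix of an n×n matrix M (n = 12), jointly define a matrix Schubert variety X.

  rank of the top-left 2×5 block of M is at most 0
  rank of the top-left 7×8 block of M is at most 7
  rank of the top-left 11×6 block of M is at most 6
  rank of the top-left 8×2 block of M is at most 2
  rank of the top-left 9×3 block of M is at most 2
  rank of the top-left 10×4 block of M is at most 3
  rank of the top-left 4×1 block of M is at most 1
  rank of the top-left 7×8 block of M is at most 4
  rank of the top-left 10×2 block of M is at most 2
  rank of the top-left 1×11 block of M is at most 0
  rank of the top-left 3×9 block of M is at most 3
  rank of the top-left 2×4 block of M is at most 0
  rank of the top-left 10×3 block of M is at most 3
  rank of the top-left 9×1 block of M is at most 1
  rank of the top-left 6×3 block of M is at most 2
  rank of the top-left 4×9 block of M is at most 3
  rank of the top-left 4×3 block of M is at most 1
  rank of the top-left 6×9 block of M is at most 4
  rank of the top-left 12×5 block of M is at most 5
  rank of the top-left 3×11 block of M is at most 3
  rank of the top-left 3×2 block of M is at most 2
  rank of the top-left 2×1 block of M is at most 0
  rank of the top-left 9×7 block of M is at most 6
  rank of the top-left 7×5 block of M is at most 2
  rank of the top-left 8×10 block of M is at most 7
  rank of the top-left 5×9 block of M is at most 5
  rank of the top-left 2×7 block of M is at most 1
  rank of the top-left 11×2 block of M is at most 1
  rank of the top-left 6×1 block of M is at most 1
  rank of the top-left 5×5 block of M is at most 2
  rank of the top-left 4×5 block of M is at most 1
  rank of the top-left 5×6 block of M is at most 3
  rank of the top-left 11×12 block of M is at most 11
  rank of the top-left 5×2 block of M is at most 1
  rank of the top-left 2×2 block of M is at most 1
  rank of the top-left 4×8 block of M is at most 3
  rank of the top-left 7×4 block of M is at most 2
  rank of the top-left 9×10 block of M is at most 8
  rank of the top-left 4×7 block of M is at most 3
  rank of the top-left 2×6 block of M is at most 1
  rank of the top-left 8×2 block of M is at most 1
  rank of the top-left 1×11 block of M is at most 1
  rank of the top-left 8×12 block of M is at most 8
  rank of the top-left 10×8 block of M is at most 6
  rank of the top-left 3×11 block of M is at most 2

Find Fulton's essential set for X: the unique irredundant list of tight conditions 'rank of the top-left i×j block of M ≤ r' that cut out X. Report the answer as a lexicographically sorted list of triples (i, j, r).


Propagating the 45 rank bounds to every northwest block:

  i=1: 0, 0, 0, 0, 0, 0, 0, 0, 0, 0, 0, 1
  i=2: 0, 0, 0, 0, 0, 1, 1, 1, 1, 1, 1, 2
  i=3: 1, 1, 1, 1, 1, 2, 2, 2, 2, 2, 2, 3
  i=4: 1, 1, 1, 1, 1, 2, 3, 3, 3, 3, 3, 4
  i=5: 1, 1, 2, 2, 2, 3, 4, 4, 4, 4, 4, 5
  i=6: 1, 1, 2, 2, 2, 3, 4, 4, 4, 5, 5, 6
  i=7: 1, 1, 2, 2, 2, 3, 4, 4, 5, 6, 6, 7
  i=8: 1, 1, 2, 3, 3, 4, 5, 5, 6, 7, 7, 8
  i=9: 1, 1, 2, 3, 4, 5, 6, 6, 7, 8, 8, 9
  i=10: 1, 1, 2, 3, 4, 5, 6, 6, 7, 8, 9, 10
  i=11: 1, 1, 2, 3, 4, 5, 6, 7, 8, 9, 10, 11
  i=12: 1, 2, 3, 4, 5, 6, 7, 8, 9, 10, 11, 12

hence w(1..12) = (12, 6, 1, 7, 3, 10, 9, 4, 5, 11, 8, 2).

|D(w)|=35, |Ess(w)|=8:

[(1, 11, 0), (2, 5, 0), (4, 5, 1), (6, 9, 4), (7, 5, 2), (7, 8, 4), (10, 8, 6), (11, 2, 1)]


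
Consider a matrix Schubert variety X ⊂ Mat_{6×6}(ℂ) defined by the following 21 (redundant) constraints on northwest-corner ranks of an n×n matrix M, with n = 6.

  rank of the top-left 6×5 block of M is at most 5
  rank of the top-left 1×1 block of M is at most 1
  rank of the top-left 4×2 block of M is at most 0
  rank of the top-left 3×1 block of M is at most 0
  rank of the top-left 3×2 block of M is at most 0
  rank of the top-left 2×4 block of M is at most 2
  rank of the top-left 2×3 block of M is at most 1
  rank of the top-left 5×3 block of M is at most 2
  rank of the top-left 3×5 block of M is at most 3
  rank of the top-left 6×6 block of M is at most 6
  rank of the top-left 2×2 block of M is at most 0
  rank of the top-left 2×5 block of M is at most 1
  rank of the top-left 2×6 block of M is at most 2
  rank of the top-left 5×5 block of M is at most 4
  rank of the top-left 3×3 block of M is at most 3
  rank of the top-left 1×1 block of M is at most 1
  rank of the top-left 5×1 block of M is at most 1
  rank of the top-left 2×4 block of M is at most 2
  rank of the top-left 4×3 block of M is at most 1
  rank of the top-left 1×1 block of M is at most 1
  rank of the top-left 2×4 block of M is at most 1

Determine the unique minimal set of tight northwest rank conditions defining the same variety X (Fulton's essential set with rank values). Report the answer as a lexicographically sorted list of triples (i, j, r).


Reconstructing r_w from the 21 given conditions:

  R[1]: 0, 0, 1, 1, 1, 1
  R[2]: 0, 0, 1, 1, 1, 2
  R[3]: 0, 0, 1, 2, 2, 3
  R[4]: 0, 0, 1, 2, 3, 4
  R[5]: 1, 1, 2, 3, 4, 5
  R[6]: 1, 2, 3, 4, 5, 6

hence w(1..6) = (3, 6, 4, 5, 1, 2).

|D(w)|=10, |Ess(w)|=2:

[(2, 5, 1), (4, 2, 0)]


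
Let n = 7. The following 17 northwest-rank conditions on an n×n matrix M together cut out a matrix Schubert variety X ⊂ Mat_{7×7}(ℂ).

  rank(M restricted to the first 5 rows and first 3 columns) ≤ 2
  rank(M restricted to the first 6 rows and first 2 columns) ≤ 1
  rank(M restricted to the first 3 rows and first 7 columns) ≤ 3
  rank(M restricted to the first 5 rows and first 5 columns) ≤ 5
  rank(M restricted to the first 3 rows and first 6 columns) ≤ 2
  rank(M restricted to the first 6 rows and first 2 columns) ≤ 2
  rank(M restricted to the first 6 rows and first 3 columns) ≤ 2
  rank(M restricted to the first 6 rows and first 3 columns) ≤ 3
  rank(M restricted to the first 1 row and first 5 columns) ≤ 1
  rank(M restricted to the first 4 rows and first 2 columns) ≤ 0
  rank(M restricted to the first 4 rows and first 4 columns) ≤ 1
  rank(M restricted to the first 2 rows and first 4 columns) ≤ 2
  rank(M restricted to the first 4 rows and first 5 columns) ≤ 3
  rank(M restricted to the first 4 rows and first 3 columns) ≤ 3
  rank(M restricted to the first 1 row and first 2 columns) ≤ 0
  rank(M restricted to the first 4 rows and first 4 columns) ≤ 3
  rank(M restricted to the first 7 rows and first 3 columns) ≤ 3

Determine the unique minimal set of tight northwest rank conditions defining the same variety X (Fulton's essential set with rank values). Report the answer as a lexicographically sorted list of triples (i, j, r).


Rank table r_w(7×7) implied by the 17 constraints:

  0 | 0 | 1 | 1 | 1 | 1 | 1
  0 | 0 | 1 | 1 | 2 | 2 | 2
  0 | 0 | 1 | 1 | 2 | 2 | 3
  0 | 0 | 1 | 1 | 2 | 3 | 4
  1 | 1 | 2 | 2 | 3 | 4 | 5
  1 | 1 | 2 | 3 | 4 | 5 | 6
  1 | 2 | 3 | 4 | 5 | 6 | 7

the unique w with this rank table is (3, 5, 7, 6, 1, 4, 2).

Fulton essential set (4 of the 13 Rothe cells):

[(3, 6, 2), (4, 2, 0), (4, 4, 1), (6, 2, 1)]


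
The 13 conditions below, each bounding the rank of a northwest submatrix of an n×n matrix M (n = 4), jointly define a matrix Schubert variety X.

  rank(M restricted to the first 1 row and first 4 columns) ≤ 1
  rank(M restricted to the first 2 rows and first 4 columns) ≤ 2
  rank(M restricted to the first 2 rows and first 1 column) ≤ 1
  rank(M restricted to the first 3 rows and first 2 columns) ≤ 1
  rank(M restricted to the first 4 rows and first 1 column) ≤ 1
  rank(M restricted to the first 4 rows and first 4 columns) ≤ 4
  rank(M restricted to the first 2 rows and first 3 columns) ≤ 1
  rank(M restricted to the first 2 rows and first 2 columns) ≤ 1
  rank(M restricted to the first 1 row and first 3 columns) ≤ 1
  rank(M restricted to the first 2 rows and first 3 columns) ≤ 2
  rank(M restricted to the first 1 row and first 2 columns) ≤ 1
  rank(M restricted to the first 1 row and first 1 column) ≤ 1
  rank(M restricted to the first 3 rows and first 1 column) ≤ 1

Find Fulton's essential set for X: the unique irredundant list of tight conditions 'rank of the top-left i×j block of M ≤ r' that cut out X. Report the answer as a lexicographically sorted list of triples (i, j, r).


Reconstructing r_w from the 13 given conditions:

  i=1: 1, 1, 1, 1
  i=2: 1, 1, 1, 2
  i=3: 1, 1, 2, 3
  i=4: 1, 2, 3, 4

reading off 1-entries of Δ²R: w = (1, 4, 3, 2).

D(w) has 3 cells with 2 SE-corners; essential set:

[(2, 3, 1), (3, 2, 1)]


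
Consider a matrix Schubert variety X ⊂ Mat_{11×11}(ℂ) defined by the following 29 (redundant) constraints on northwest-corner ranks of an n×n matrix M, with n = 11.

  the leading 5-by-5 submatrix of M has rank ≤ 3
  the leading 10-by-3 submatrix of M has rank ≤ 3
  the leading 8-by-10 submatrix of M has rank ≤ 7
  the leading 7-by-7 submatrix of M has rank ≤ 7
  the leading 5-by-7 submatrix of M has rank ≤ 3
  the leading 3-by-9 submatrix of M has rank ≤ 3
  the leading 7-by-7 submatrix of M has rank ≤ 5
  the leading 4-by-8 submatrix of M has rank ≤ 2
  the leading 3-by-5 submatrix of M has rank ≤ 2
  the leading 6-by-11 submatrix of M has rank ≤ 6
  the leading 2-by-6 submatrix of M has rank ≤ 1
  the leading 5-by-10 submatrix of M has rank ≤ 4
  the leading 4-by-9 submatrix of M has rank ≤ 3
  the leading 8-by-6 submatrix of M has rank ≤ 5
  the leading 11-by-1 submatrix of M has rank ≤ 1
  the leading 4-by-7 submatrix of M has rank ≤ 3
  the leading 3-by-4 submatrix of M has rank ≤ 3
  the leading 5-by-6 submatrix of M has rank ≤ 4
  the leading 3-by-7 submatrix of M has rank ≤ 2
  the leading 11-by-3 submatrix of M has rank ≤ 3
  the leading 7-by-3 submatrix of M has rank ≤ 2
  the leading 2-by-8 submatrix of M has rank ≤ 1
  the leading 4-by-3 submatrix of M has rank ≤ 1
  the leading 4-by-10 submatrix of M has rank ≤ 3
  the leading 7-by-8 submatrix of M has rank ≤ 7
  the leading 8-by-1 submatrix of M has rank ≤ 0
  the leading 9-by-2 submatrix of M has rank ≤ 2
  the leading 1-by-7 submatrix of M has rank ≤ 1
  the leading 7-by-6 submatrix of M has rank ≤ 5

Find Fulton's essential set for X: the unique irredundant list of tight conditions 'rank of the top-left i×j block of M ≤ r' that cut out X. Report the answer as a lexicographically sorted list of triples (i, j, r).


Computing R[i][j] = min implied NW-rank bound (n=11, 29 conditions):

  row 1: 0 1 1 1 1 1 1 1 1 1 1
  row 2: 0 1 1 1 1 1 1 1 2 2 2
  row 3: 0 1 1 2 2 2 2 2 3 3 3
  row 4: 0 1 1 2 2 2 2 2 3 3 4
  row 5: 0 1 2 3 3 3 3 3 4 4 5
  row 6: 0 1 2 3 4 4 4 4 5 5 6
  row 7: 0 1 2 3 4 5 5 5 6 6 7
  row 8: 0 1 2 3 4 5 6 6 7 7 8
  row 9: 1 2 3 4 5 6 7 7 8 8 9
  row 10: 1 2 3 4 5 6 7 8 9 9 10
  row 11: 1 2 3 4 5 6 7 8 9 10 11

hence w(1..11) = (2, 9, 4, 11, 3, 5, 6, 7, 1, 8, 10).

Fulton essential set (5 of the 21 Rothe cells):

[(2, 8, 1), (4, 3, 1), (4, 8, 2), (4, 10, 3), (8, 1, 0)]


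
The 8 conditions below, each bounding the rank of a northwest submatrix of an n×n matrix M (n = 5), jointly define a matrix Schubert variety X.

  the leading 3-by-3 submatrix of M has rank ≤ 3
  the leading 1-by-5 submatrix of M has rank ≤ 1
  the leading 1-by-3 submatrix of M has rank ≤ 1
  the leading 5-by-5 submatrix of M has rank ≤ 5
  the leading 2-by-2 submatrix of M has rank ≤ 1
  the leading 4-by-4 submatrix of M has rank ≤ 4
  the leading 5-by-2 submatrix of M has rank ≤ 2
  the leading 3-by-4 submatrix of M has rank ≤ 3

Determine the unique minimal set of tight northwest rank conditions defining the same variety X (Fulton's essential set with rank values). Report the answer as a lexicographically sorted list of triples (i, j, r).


The tightest implied rank at each (i,j), from the 8 conditions:

  1 1 1 1 1
  1 1 2 2 2
  1 2 3 3 3
  1 2 3 4 4
  1 2 3 4 5

reading off 1-entries of Δ²R: w = (1, 3, 2, 4, 5).

D(w) has 1 cell with 1 SE-corner; essential set:

[(2, 2, 1)]
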